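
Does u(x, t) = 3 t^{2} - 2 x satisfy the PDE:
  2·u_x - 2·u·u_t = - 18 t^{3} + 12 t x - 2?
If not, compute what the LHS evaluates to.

Evaluate each term of the left-hand side for u = 3 t^{2} - 2 x.
Derivatives:
  u_x = -2
  u_t = 6 t
Terms:
  2·u_x = -4
  -2·u·u_t = - 36 t^{3} + 24 t x
Sum: LHS = - 36 t^{3} + 24 t x - 4
Given right-hand side: - 18 t^{3} + 12 t x - 2. Difference LHS − RHS = - 18 t^{3} + 12 t x - 2 ≠ 0, so u is not a solution.

Answer: No, the LHS evaluates to - 36 t^{3} + 24 t x - 4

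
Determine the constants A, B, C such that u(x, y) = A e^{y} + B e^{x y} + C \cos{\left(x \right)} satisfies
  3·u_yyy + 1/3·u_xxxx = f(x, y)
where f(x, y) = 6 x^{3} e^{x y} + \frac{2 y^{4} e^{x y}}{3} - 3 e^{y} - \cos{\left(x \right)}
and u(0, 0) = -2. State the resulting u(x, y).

Substitute the ansatz u = A e^{y} + B e^{x y} + C \cos{\left(x \right)} into the left-hand side.
Derivatives of the ansatz:
  u_yyy = A e^{y} + B x^{3} e^{x y}
  u_xxxx = B y^{4} e^{x y} + C \cos{\left(x \right)}
Term by term:
  3·u_yyy = 3 A e^{y} + 3 B x^{3} e^{x y}
  1/3·u_xxxx = \frac{B y^{4} e^{x y}}{3} + \frac{C \cos{\left(x \right)}}{3}
So the left-hand side equals
  3 A e^{y} + 3 B x^{3} e^{x y} + \frac{B y^{4} e^{x y}}{3} + \frac{C \cos{\left(x \right)}}{3}
This must equal f(x, y) = 6 x^{3} e^{x y} + \frac{2 y^{4} e^{x y}}{3} - 3 e^{y} - \cos{\left(x \right)} identically.
Matching coefficients of the independent functions:
  [x^{3} e^{x y}]:  3 B = 6
  [y^{4} e^{x y}]:  \frac{B}{3} = \frac{2}{3}
  [e^{y}]:  3 A = -3
  [\cos{\left(x \right)}]:  \frac{C}{3} = -1
Solving: A = -1, B = 2, C = -3.
Check against the point condition:
  u(0, 0) = -2  ⟹  A + B + C = -2  ✓
Hence u(x, y) = - e^{y} + 2 e^{x y} - 3 \cos{\left(x \right)}.

Answer: u(x, y) = - e^{y} + 2 e^{x y} - 3 \cos{\left(x \right)}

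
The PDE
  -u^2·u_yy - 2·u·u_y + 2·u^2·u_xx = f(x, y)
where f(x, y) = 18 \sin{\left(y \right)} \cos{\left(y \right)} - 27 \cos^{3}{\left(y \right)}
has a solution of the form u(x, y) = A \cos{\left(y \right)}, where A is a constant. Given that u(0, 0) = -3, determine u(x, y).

Substitute the ansatz u = A \cos{\left(y \right)} into the left-hand side.
Derivatives of the ansatz:
  u_yy = - A \cos{\left(y \right)}
  u_y = - A \sin{\left(y \right)}
  u_xx = 0
Term by term:
  -u^2·u_yy = A^{3} \cos^{3}{\left(y \right)}
  -2·u·u_y = 2 A^{2} \sin{\left(y \right)} \cos{\left(y \right)}
  2·u^2·u_xx = 0
So the left-hand side equals
  A^{3} \cos^{3}{\left(y \right)} + 2 A^{2} \sin{\left(y \right)} \cos{\left(y \right)}
This must equal f(x, y) = 18 \sin{\left(y \right)} \cos{\left(y \right)} - 27 \cos^{3}{\left(y \right)} identically.
Matching coefficients of the independent functions:
  [\sin{\left(y \right)} \cos{\left(y \right)}]:  2 A^{2} = 18
  [\cos^{3}{\left(y \right)}]:  A^{3} = -27
Solving: A = -3.
Check against the point condition:
  u(0, 0) = -3  ⟹  A = -3  ✓
Hence u(x, y) = - 3 \cos{\left(y \right)}.

Answer: u(x, y) = - 3 \cos{\left(y \right)}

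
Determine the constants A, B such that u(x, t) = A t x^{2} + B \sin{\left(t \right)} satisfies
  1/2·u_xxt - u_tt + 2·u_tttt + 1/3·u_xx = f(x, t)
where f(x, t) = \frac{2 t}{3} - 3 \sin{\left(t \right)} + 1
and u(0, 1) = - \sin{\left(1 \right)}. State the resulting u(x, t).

Answer: u(x, t) = t x^{2} - \sin{\left(t \right)}

Derivation:
Substitute the ansatz u = A t x^{2} + B \sin{\left(t \right)} into the left-hand side.
Derivatives of the ansatz:
  u_xxt = 2 A
  u_tt = - B \sin{\left(t \right)}
  u_tttt = B \sin{\left(t \right)}
  u_xx = 2 A t
Term by term:
  1/2·u_xxt = A
  -u_tt = B \sin{\left(t \right)}
  2·u_tttt = 2 B \sin{\left(t \right)}
  1/3·u_xx = \frac{2 A t}{3}
So the left-hand side equals
  \frac{2 A t}{3} + A + 3 B \sin{\left(t \right)}
This must equal f(x, t) = \frac{2 t}{3} - 3 \sin{\left(t \right)} + 1 identically.
Matching coefficients of the independent functions:
  [constant term]:  A = 1
  [t]:  \frac{2 A}{3} = \frac{2}{3}
  [\sin{\left(t \right)}]:  3 B = -3
Solving: A = 1, B = -1.
Check against the point condition:
  u(0, 1) = - \sin{\left(1 \right)}  ⟹  B \sin{\left(1 \right)} = - \sin{\left(1 \right)}  ✓
Hence u(x, t) = t x^{2} - \sin{\left(t \right)}.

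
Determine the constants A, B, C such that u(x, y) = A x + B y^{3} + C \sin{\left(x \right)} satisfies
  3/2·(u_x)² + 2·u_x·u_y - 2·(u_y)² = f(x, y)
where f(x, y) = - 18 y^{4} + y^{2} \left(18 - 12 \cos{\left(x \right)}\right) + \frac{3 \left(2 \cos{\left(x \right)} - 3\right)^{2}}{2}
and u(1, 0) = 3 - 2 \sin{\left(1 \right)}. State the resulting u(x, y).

Substitute the ansatz u = A x + B y^{3} + C \sin{\left(x \right)} into the left-hand side.
Derivatives of the ansatz:
  u_x = A + C \cos{\left(x \right)}
  u_y = 3 B y^{2}
Term by term:
  3/2·(u_x)² = \frac{3 A^{2}}{2} + 3 A C \cos{\left(x \right)} + \frac{3 C^{2} \cos^{2}{\left(x \right)}}{2}
  2·u_x·u_y = 6 A B y^{2} + 6 B C y^{2} \cos{\left(x \right)}
  -2·(u_y)² = - 18 B^{2} y^{4}
So the left-hand side equals
  \frac{3 A^{2}}{2} + 6 A B y^{2} + 3 A C \cos{\left(x \right)} - 18 B^{2} y^{4} + 6 B C y^{2} \cos{\left(x \right)} + \frac{3 C^{2} \cos^{2}{\left(x \right)}}{2}
This must equal f(x, y) identically; expanded, f = - 18 y^{4} - 12 y^{2} \cos{\left(x \right)} + 18 y^{2} + 6 \cos^{2}{\left(x \right)} - 18 \cos{\left(x \right)} + \frac{27}{2}.
Matching coefficients of the independent functions:
  [constant term]:  \frac{3 A^{2}}{2} = \frac{27}{2}
  [y^{2}]:  6 A B = 18
  [y^{4}]:  - 18 B^{2} = -18
  [y^{2} \cos{\left(x \right)}]:  6 B C = -12
  [\cos{\left(x \right)}]:  3 A C = -18
  [\cos^{2}{\left(x \right)}]:  \frac{3 C^{2}}{2} = 6
These equations allow (A, B, C) = (-3, -1, 2) or (3, 1, -2).
Impose the point condition(s):
  u(1, 0) = 3 - 2 \sin{\left(1 \right)}  ⟹  A + C \sin{\left(1 \right)} = 3 - 2 \sin{\left(1 \right)}
Only A = 3, B = 1, C = -2 satisfies everything.
Hence u(x, y) = 3 x + y^{3} - 2 \sin{\left(x \right)}.

Answer: u(x, y) = 3 x + y^{3} - 2 \sin{\left(x \right)}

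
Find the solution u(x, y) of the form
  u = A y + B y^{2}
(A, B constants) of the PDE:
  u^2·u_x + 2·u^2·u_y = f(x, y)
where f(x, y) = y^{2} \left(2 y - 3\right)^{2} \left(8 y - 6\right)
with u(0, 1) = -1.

Substitute the ansatz u = A y + B y^{2} into the left-hand side.
Derivatives of the ansatz:
  u_x = 0
  u_y = A + 2 B y
Term by term:
  u^2·u_x = 0
  2·u^2·u_y = 2 A^{3} y^{2} + 8 A^{2} B y^{3} + 10 A B^{2} y^{4} + 4 B^{3} y^{5}
So the left-hand side equals
  2 A^{3} y^{2} + 8 A^{2} B y^{3} + 10 A B^{2} y^{4} + 4 B^{3} y^{5}
This must equal f(x, y) identically; expanded, f = 32 y^{5} - 120 y^{4} + 144 y^{3} - 54 y^{2}.
Matching coefficients of the independent functions:
  [y^{2}]:  2 A^{3} = -54
  [y^{3}]:  8 A^{2} B = 144
  [y^{4}]:  10 A B^{2} = -120
  [y^{5}]:  4 B^{3} = 32
Solving: A = -3, B = 2.
Check against the point condition:
  u(0, 1) = -1  ⟹  A + B = -1  ✓
Hence u(x, y) = 2 y^{2} - 3 y.

Answer: u(x, y) = 2 y^{2} - 3 y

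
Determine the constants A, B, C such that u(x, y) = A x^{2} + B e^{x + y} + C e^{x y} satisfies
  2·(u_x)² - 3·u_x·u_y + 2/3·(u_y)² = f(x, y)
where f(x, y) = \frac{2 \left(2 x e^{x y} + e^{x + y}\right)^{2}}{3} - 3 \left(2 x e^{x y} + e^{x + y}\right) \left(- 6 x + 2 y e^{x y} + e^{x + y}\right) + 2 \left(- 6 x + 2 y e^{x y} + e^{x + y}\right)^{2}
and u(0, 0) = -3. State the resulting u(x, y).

Substitute the ansatz u = A x^{2} + B e^{x + y} + C e^{x y} into the left-hand side.
Derivatives of the ansatz:
  u_x = 2 A x + B e^{x} e^{y} + C y e^{x y}
  u_y = B e^{x} e^{y} + C x e^{x y}
Term by term:
  2·(u_x)² = 8 A^{2} x^{2} + 8 A B x e^{x} e^{y} + 8 A C x y e^{x y} + 2 B^{2} e^{2 x} e^{2 y} + 4 B C y e^{x} e^{y} e^{x y} + 2 C^{2} y^{2} e^{2 x y}
  -3·u_x·u_y = - 6 A B x e^{x} e^{y} - 6 A C x^{2} e^{x y} - 3 B^{2} e^{2 x} e^{2 y} - 3 B C x e^{x} e^{y} e^{x y} - 3 B C y e^{x} e^{y} e^{x y} - 3 C^{2} x y e^{2 x y}
  2/3·(u_y)² = \frac{2 B^{2} e^{2 x} e^{2 y}}{3} + \frac{4 B C x e^{x} e^{y} e^{x y}}{3} + \frac{2 C^{2} x^{2} e^{2 x y}}{3}
So the left-hand side equals
  8 A^{2} x^{2} + 2 A B x e^{x} e^{y} - 6 A C x^{2} e^{x y} + 8 A C x y e^{x y} - \frac{B^{2} e^{2 x} e^{2 y}}{3} - \frac{5 B C x e^{x} e^{y} e^{x y}}{3} + B C y e^{x} e^{y} e^{x y} + \frac{2 C^{2} x^{2} e^{2 x y}}{3} - 3 C^{2} x y e^{2 x y} + 2 C^{2} y^{2} e^{2 x y}
This must equal f(x, y) identically; expanded, f = \frac{8 x^{2} e^{2 x y}}{3} + 36 x^{2} e^{x y} + 72 x^{2} - 12 x y e^{2 x y} - 48 x y e^{x y} - \frac{10 x e^{x} e^{y} e^{x y}}{3} - 6 x e^{x} e^{y} + 8 y^{2} e^{2 x y} + 2 y e^{x} e^{y} e^{x y} - \frac{e^{2 x} e^{2 y}}{3}.
Matching coefficients of the independent functions:
  [x^{2}]:  8 A^{2} = 72
  [x^{2} e^{x y}]:  - 6 A C = 36
  [x^{2} e^{2 x y}]:  \frac{2 C^{2}}{3} = \frac{8}{3}
  [y^{2} e^{2 x y}]:  2 C^{2} = 8
  [e^{2 x} e^{2 y}]:  - \frac{B^{2}}{3} = - \frac{1}{3}
  [x y e^{x y}]:  8 A C = -48
  [x y e^{2 x y}]:  - 3 C^{2} = -12
  [x e^{x} e^{y}]:  2 A B = -6
  [x e^{x} e^{y} e^{x y}]:  - \frac{5 B C}{3} = - \frac{10}{3}
  [y e^{x} e^{y} e^{x y}]:  B C = 2
These equations allow (A, B, C) = (-3, 1, 2) or (3, -1, -2).
Impose the point condition(s):
  u(0, 0) = -3  ⟹  B + C = -3
Only A = 3, B = -1, C = -2 satisfies everything.
Hence u(x, y) = 3 x^{2} - 2 e^{x y} - e^{x + y}.

Answer: u(x, y) = 3 x^{2} - 2 e^{x y} - e^{x + y}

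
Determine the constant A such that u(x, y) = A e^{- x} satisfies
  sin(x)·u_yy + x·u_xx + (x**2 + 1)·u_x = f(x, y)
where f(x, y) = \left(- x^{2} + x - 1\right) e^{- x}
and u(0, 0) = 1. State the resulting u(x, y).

Substitute the ansatz u = A e^{- x} into the left-hand side.
Derivatives of the ansatz:
  u_yy = 0
  u_xx = A e^{- x}
  u_x = - A e^{- x}
Term by term:
  sin(x)·u_yy = 0
  x·u_xx = A x e^{- x}
  (x**2 + 1)·u_x = - A x^{2} e^{- x} - A e^{- x}
So the left-hand side equals
  - A x^{2} e^{- x} + A x e^{- x} - A e^{- x}
This must equal f(x, y) identically; expanded, f = - x^{2} e^{- x} + x e^{- x} - e^{- x}.
Matching coefficients of the independent functions:
  [x e^{- x}]:  A = 1
  [x^{2} e^{- x}, e^{- x}]:  - A = -1
Solving: A = 1.
Check against the point condition:
  u(0, 0) = 1  ⟹  A = 1  ✓
Hence u(x, y) = e^{- x}.

Answer: u(x, y) = e^{- x}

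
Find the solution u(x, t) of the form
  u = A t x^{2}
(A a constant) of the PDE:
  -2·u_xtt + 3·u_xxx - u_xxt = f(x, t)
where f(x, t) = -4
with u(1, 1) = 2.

Answer: u(x, t) = 2 t x^{2}

Derivation:
Substitute the ansatz u = A t x^{2} into the left-hand side.
Derivatives of the ansatz:
  u_xtt = 0
  u_xxx = 0
  u_xxt = 2 A
Term by term:
  -2·u_xtt = 0
  3·u_xxx = 0
  -u_xxt = - 2 A
So the left-hand side equals
  - 2 A
This must equal f(x, t) = -4 identically.
Matching coefficients of the independent functions:
  [constant term]:  - 2 A = -4
Solving: A = 2.
Check against the point condition:
  u(1, 1) = 2  ⟹  A = 2  ✓
Hence u(x, t) = 2 t x^{2}.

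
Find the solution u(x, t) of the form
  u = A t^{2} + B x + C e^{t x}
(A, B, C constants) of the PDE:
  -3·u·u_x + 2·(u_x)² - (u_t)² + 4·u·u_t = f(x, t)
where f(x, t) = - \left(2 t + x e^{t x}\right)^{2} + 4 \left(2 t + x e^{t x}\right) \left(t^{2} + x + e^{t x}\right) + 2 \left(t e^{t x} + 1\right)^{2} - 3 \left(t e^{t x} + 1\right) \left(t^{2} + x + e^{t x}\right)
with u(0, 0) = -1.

Substitute the ansatz u = A t^{2} + B x + C e^{t x} into the left-hand side.
Derivatives of the ansatz:
  u_x = B + C t e^{t x}
  u_t = 2 A t + C x e^{t x}
Term by term:
  -3·u·u_x = - 3 A B t^{2} - 3 A C t^{3} e^{t x} - 3 B^{2} x - 3 B C t x e^{t x} - 3 B C e^{t x} - 3 C^{2} t e^{2 t x}
  2·(u_x)² = 2 B^{2} + 4 B C t e^{t x} + 2 C^{2} t^{2} e^{2 t x}
  -(u_t)² = - 4 A^{2} t^{2} - 4 A C t x e^{t x} - C^{2} x^{2} e^{2 t x}
  4·u·u_t = 8 A^{2} t^{3} + 8 A B t x + 4 A C t^{2} x e^{t x} + 8 A C t e^{t x} + 4 B C x^{2} e^{t x} + 4 C^{2} x e^{2 t x}
So the left-hand side equals
  8 A^{2} t^{3} - 4 A^{2} t^{2} - 3 A B t^{2} + 8 A B t x - 3 A C t^{3} e^{t x} + 4 A C t^{2} x e^{t x} - 4 A C t x e^{t x} + 8 A C t e^{t x} - 3 B^{2} x + 2 B^{2} - 3 B C t x e^{t x} + 4 B C t e^{t x} + 4 B C x^{2} e^{t x} - 3 B C e^{t x} + 2 C^{2} t^{2} e^{2 t x} - 3 C^{2} t e^{2 t x} - C^{2} x^{2} e^{2 t x} + 4 C^{2} x e^{2 t x}
This must equal f(x, t) identically; expanded, f = - 3 t^{3} e^{t x} + 8 t^{3} + 4 t^{2} x e^{t x} + 2 t^{2} e^{2 t x} - 7 t^{2} - 7 t x e^{t x} + 8 t x - 3 t e^{2 t x} + 12 t e^{t x} - x^{2} e^{2 t x} + 4 x^{2} e^{t x} + 4 x e^{2 t x} - 3 x - 3 e^{t x} + 2.
Matching coefficients of the independent functions:
(each divided by its leading coefficient; functions giving the same equation are listed together)
  [constant term, x]:  B^{2} - 1 = 0
  [t^{2}]:  A^{2} + \frac{3 A B}{4} - \frac{7}{4} = 0
  [t^{3}]:  A^{2} - 1 = 0
  [t x]:  A B - 1 = 0
  [t e^{t x}]:  A C + \frac{B C}{2} - \frac{3}{2} = 0
  [t e^{2 t x}, t^{2} e^{2 t x}, x e^{2 t x}, …]:  C^{2} - 1 = 0
  [t^{3} e^{t x}, t^{2} x e^{t x}]:  A C - 1 = 0
  [x^{2} e^{t x}, e^{t x}]:  B C - 1 = 0
  [t x e^{t x}]:  A C + \frac{3 B C}{4} - \frac{7}{4} = 0
These equations allow (A, B, C) = (-1, -1, -1) or (1, 1, 1).
Impose the point condition(s):
  u(0, 0) = -1  ⟹  C = -1
Only A = -1, B = -1, C = -1 satisfies everything.
Hence u(x, t) = - t^{2} - x - e^{t x}.

Answer: u(x, t) = - t^{2} - x - e^{t x}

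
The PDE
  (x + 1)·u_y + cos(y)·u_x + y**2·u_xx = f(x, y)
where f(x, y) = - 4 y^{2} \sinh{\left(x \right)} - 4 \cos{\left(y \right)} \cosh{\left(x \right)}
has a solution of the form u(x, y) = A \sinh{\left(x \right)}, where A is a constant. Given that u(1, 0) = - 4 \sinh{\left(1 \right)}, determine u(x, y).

Substitute the ansatz u = A \sinh{\left(x \right)} into the left-hand side.
Derivatives of the ansatz:
  u_y = 0
  u_x = A \cosh{\left(x \right)}
  u_xx = A \sinh{\left(x \right)}
Term by term:
  (x + 1)·u_y = 0
  cos(y)·u_x = A \cos{\left(y \right)} \cosh{\left(x \right)}
  y**2·u_xx = A y^{2} \sinh{\left(x \right)}
So the left-hand side equals
  A y^{2} \sinh{\left(x \right)} + A \cos{\left(y \right)} \cosh{\left(x \right)}
This must equal f(x, y) = - 4 y^{2} \sinh{\left(x \right)} - 4 \cos{\left(y \right)} \cosh{\left(x \right)} identically.
Matching coefficients of the independent functions:
  [y^{2} \sinh{\left(x \right)}, \cos{\left(y \right)} \cosh{\left(x \right)}]:  A = -4
Solving: A = -4.
Check against the point condition:
  u(1, 0) = - 4 \sinh{\left(1 \right)}  ⟹  A \sinh{\left(1 \right)} = - 4 \sinh{\left(1 \right)}  ✓
Hence u(x, y) = - 4 \sinh{\left(x \right)}.

Answer: u(x, y) = - 4 \sinh{\left(x \right)}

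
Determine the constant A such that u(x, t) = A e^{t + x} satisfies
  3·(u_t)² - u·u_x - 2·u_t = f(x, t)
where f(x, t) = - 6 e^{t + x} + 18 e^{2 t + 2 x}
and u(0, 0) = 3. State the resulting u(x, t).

Substitute the ansatz u = A e^{t + x} into the left-hand side.
Derivatives of the ansatz:
  u_t = A e^{t} e^{x}
  u_x = A e^{t} e^{x}
Term by term:
  3·(u_t)² = 3 A^{2} e^{2 t} e^{2 x}
  -u·u_x = - A^{2} e^{2 t} e^{2 x}
  -2·u_t = - 2 A e^{t} e^{x}
So the left-hand side equals
  2 A^{2} e^{2 t} e^{2 x} - 2 A e^{t} e^{x}
This must equal f(x, t) identically; expanded, f = 18 e^{2 t} e^{2 x} - 6 e^{t} e^{x}.
Matching coefficients of the independent functions:
  [e^{t} e^{x}]:  - 2 A = -6
  [e^{2 t} e^{2 x}]:  2 A^{2} = 18
Solving: A = 3.
Check against the point condition:
  u(0, 0) = 3  ⟹  A = 3  ✓
Hence u(x, t) = 3 e^{t + x}.

Answer: u(x, t) = 3 e^{t + x}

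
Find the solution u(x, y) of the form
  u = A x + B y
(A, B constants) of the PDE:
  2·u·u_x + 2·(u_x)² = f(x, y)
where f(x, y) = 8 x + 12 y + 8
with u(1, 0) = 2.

Substitute the ansatz u = A x + B y into the left-hand side.
Derivatives of the ansatz:
  u_x = A
Term by term:
  2·u·u_x = 2 A^{2} x + 2 A B y
  2·(u_x)² = 2 A^{2}
So the left-hand side equals
  2 A^{2} x + 2 A^{2} + 2 A B y
This must equal f(x, y) = 8 x + 12 y + 8 identically.
Matching coefficients of the independent functions:
  [constant term, x]:  2 A^{2} = 8
  [y]:  2 A B = 12
These equations allow (A, B) = (-2, -3) or (2, 3).
Impose the point condition(s):
  u(1, 0) = 2  ⟹  A = 2
Only A = 2, B = 3 satisfies everything.
Hence u(x, y) = 2 x + 3 y.

Answer: u(x, y) = 2 x + 3 y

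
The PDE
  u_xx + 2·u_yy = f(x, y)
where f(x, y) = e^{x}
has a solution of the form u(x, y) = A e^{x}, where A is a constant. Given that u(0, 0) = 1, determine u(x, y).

Substitute the ansatz u = A e^{x} into the left-hand side.
Derivatives of the ansatz:
  u_xx = A e^{x}
  u_yy = 0
Term by term:
  u_xx = A e^{x}
  2·u_yy = 0
So the left-hand side equals
  A e^{x}
This must equal f(x, y) = e^{x} identically.
Matching coefficients of the independent functions:
  [e^{x}]:  A = 1
Solving: A = 1.
Check against the point condition:
  u(0, 0) = 1  ⟹  A = 1  ✓
Hence u(x, y) = e^{x}.

Answer: u(x, y) = e^{x}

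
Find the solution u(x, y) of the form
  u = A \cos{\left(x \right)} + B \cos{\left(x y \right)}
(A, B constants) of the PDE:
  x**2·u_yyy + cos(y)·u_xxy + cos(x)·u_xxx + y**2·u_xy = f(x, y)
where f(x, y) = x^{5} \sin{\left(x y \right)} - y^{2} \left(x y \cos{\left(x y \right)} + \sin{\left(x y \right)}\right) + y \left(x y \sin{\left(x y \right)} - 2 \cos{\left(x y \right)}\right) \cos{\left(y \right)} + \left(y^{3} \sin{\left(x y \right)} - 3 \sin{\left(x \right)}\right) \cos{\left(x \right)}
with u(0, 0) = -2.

Answer: u(x, y) = - 3 \cos{\left(x \right)} + \cos{\left(x y \right)}

Derivation:
Substitute the ansatz u = A \cos{\left(x \right)} + B \cos{\left(x y \right)} into the left-hand side.
Derivatives of the ansatz:
  u_yyy = B x^{3} \sin{\left(x y \right)}
  u_xxy = B x y^{2} \sin{\left(x y \right)} - 2 B y \cos{\left(x y \right)}
  u_xxx = A \sin{\left(x \right)} + B y^{3} \sin{\left(x y \right)}
  u_xy = - B x y \cos{\left(x y \right)} - B \sin{\left(x y \right)}
Term by term:
  x**2·u_yyy = B x^{5} \sin{\left(x y \right)}
  cos(y)·u_xxy = B x y^{2} \sin{\left(x y \right)} \cos{\left(y \right)} - 2 B y \cos{\left(y \right)} \cos{\left(x y \right)}
  cos(x)·u_xxx = A \sin{\left(x \right)} \cos{\left(x \right)} + B y^{3} \sin{\left(x y \right)} \cos{\left(x \right)}
  y**2·u_xy = - B x y^{3} \cos{\left(x y \right)} - B y^{2} \sin{\left(x y \right)}
So the left-hand side equals
  A \sin{\left(x \right)} \cos{\left(x \right)} + B x^{5} \sin{\left(x y \right)} - B x y^{3} \cos{\left(x y \right)} + B x y^{2} \sin{\left(x y \right)} \cos{\left(y \right)} + B y^{3} \sin{\left(x y \right)} \cos{\left(x \right)} - B y^{2} \sin{\left(x y \right)} - 2 B y \cos{\left(y \right)} \cos{\left(x y \right)}
This must equal f(x, y) identically; expanded, f = x^{5} \sin{\left(x y \right)} - x y^{3} \cos{\left(x y \right)} + x y^{2} \sin{\left(x y \right)} \cos{\left(y \right)} + y^{3} \sin{\left(x y \right)} \cos{\left(x \right)} - y^{2} \sin{\left(x y \right)} - 2 y \cos{\left(y \right)} \cos{\left(x y \right)} - 3 \sin{\left(x \right)} \cos{\left(x \right)}.
Matching coefficients of the independent functions:
  [x^{5} \sin{\left(x y \right)}, y^{3} \sin{\left(x y \right)} \cos{\left(x \right)}, x y^{2} \sin{\left(x y \right)} \cos{\left(y \right)}]:  B = 1
  [y^{2} \sin{\left(x y \right)}, x y^{3} \cos{\left(x y \right)}]:  - B = -1
  [\sin{\left(x \right)} \cos{\left(x \right)}]:  A = -3
  [y \cos{\left(y \right)} \cos{\left(x y \right)}]:  - 2 B = -2
Solving: A = -3, B = 1.
Check against the point condition:
  u(0, 0) = -2  ⟹  A + B = -2  ✓
Hence u(x, y) = - 3 \cos{\left(x \right)} + \cos{\left(x y \right)}.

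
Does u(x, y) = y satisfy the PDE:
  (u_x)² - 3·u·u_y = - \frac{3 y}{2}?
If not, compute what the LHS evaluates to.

Answer: No, the LHS evaluates to - 3 y

Derivation:
Evaluate each term of the left-hand side for u = y.
Derivatives:
  u_x = 0
  u_y = 1
Terms:
  (u_x)² = 0
  -3·u·u_y = - 3 y
Sum: LHS = - 3 y
Given right-hand side: - \frac{3 y}{2}. Difference LHS − RHS = - \frac{3 y}{2} ≠ 0, so u is not a solution.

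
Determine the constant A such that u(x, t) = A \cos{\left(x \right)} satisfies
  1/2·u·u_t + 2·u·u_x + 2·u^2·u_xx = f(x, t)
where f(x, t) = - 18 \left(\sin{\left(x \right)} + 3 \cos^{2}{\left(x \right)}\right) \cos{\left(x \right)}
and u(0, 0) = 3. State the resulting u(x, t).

Substitute the ansatz u = A \cos{\left(x \right)} into the left-hand side.
Derivatives of the ansatz:
  u_t = 0
  u_x = - A \sin{\left(x \right)}
  u_xx = - A \cos{\left(x \right)}
Term by term:
  1/2·u·u_t = 0
  2·u·u_x = - 2 A^{2} \sin{\left(x \right)} \cos{\left(x \right)}
  2·u^2·u_xx = - 2 A^{3} \cos^{3}{\left(x \right)}
So the left-hand side equals
  - 2 A^{3} \cos^{3}{\left(x \right)} - 2 A^{2} \sin{\left(x \right)} \cos{\left(x \right)}
This must equal f(x, t) identically; expanded, f = - 18 \sin{\left(x \right)} \cos{\left(x \right)} - 54 \cos^{3}{\left(x \right)}.
Matching coefficients of the independent functions:
  [\sin{\left(x \right)} \cos{\left(x \right)}]:  - 2 A^{2} = -18
  [\cos^{3}{\left(x \right)}]:  - 2 A^{3} = -54
Solving: A = 3.
Check against the point condition:
  u(0, 0) = 3  ⟹  A = 3  ✓
Hence u(x, t) = 3 \cos{\left(x \right)}.

Answer: u(x, t) = 3 \cos{\left(x \right)}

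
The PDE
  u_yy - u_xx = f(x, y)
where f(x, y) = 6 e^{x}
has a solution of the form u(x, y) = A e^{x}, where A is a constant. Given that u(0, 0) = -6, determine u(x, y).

Substitute the ansatz u = A e^{x} into the left-hand side.
Derivatives of the ansatz:
  u_yy = 0
  u_xx = A e^{x}
Term by term:
  u_yy = 0
  -u_xx = - A e^{x}
So the left-hand side equals
  - A e^{x}
This must equal f(x, y) = 6 e^{x} identically.
Matching coefficients of the independent functions:
  [e^{x}]:  - A = 6
Solving: A = -6.
Check against the point condition:
  u(0, 0) = -6  ⟹  A = -6  ✓
Hence u(x, y) = - 6 e^{x}.

Answer: u(x, y) = - 6 e^{x}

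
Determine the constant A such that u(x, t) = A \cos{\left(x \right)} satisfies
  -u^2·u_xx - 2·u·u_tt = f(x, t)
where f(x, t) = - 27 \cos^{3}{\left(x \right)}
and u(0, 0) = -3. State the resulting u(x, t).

Substitute the ansatz u = A \cos{\left(x \right)} into the left-hand side.
Derivatives of the ansatz:
  u_xx = - A \cos{\left(x \right)}
  u_tt = 0
Term by term:
  -u^2·u_xx = A^{3} \cos^{3}{\left(x \right)}
  -2·u·u_tt = 0
So the left-hand side equals
  A^{3} \cos^{3}{\left(x \right)}
This must equal f(x, t) = - 27 \cos^{3}{\left(x \right)} identically.
Matching coefficients of the independent functions:
  [\cos^{3}{\left(x \right)}]:  A^{3} = -27
Solving: A = -3.
Check against the point condition:
  u(0, 0) = -3  ⟹  A = -3  ✓
Hence u(x, t) = - 3 \cos{\left(x \right)}.

Answer: u(x, t) = - 3 \cos{\left(x \right)}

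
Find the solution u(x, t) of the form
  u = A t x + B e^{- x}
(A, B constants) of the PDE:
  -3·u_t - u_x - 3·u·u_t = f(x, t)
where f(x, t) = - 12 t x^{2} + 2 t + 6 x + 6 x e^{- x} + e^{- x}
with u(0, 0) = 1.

Substitute the ansatz u = A t x + B e^{- x} into the left-hand side.
Derivatives of the ansatz:
  u_t = A x
  u_x = A t - B e^{- x}
Term by term:
  -3·u_t = - 3 A x
  -u_x = - A t + B e^{- x}
  -3·u·u_t = - 3 A^{2} t x^{2} - 3 A B x e^{- x}
So the left-hand side equals
  - 3 A^{2} t x^{2} - 3 A B x e^{- x} - A t - 3 A x + B e^{- x}
This must equal f(x, t) = - 12 t x^{2} + 2 t + 6 x + 6 x e^{- x} + e^{- x} identically.
Matching coefficients of the independent functions:
  [t]:  - A = 2
  [x]:  - 3 A = 6
  [t x^{2}]:  - 3 A^{2} = -12
  [x e^{- x}]:  - 3 A B = 6
  [e^{- x}]:  B = 1
Solving: A = -2, B = 1.
Check against the point condition:
  u(0, 0) = 1  ⟹  B = 1  ✓
Hence u(x, t) = - 2 t x + e^{- x}.

Answer: u(x, t) = - 2 t x + e^{- x}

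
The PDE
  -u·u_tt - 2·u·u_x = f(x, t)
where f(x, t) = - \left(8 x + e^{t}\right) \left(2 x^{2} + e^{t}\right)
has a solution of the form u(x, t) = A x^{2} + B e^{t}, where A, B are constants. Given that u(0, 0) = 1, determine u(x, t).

Substitute the ansatz u = A x^{2} + B e^{t} into the left-hand side.
Derivatives of the ansatz:
  u_tt = B e^{t}
  u_x = 2 A x
Term by term:
  -u·u_tt = - A B x^{2} e^{t} - B^{2} e^{2 t}
  -2·u·u_x = - 4 A^{2} x^{3} - 4 A B x e^{t}
So the left-hand side equals
  - 4 A^{2} x^{3} - A B x^{2} e^{t} - 4 A B x e^{t} - B^{2} e^{2 t}
This must equal f(x, t) identically; expanded, f = - 16 x^{3} - 2 x^{2} e^{t} - 8 x e^{t} - e^{2 t}.
Matching coefficients of the independent functions:
  [x^{3}]:  - 4 A^{2} = -16
  [x e^{t}]:  - 4 A B = -8
  [x^{2} e^{t}]:  - A B = -2
  [e^{2 t}]:  - B^{2} = -1
These equations allow (A, B) = (-2, -1) or (2, 1).
Impose the point condition(s):
  u(0, 0) = 1  ⟹  B = 1
Only A = 2, B = 1 satisfies everything.
Hence u(x, t) = 2 x^{2} + e^{t}.

Answer: u(x, t) = 2 x^{2} + e^{t}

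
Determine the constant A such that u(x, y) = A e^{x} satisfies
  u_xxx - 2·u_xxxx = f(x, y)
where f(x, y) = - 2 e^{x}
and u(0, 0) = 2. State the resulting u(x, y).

Answer: u(x, y) = 2 e^{x}

Derivation:
Substitute the ansatz u = A e^{x} into the left-hand side.
Derivatives of the ansatz:
  u_xxx = A e^{x}
  u_xxxx = A e^{x}
Term by term:
  u_xxx = A e^{x}
  -2·u_xxxx = - 2 A e^{x}
So the left-hand side equals
  - A e^{x}
This must equal f(x, y) = - 2 e^{x} identically.
Matching coefficients of the independent functions:
  [e^{x}]:  - A = -2
Solving: A = 2.
Check against the point condition:
  u(0, 0) = 2  ⟹  A = 2  ✓
Hence u(x, y) = 2 e^{x}.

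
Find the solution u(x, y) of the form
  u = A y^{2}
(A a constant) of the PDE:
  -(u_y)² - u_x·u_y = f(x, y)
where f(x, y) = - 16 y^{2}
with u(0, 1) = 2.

Substitute the ansatz u = A y^{2} into the left-hand side.
Derivatives of the ansatz:
  u_y = 2 A y
  u_x = 0
Term by term:
  -(u_y)² = - 4 A^{2} y^{2}
  -u_x·u_y = 0
So the left-hand side equals
  - 4 A^{2} y^{2}
This must equal f(x, y) = - 16 y^{2} identically.
Matching coefficients of the independent functions:
  [y^{2}]:  - 4 A^{2} = -16
These equations allow (A) = (-2) or (2).
Impose the point condition(s):
  u(0, 1) = 2  ⟹  A = 2
Only A = 2 satisfies everything.
Hence u(x, y) = 2 y^{2}.

Answer: u(x, y) = 2 y^{2}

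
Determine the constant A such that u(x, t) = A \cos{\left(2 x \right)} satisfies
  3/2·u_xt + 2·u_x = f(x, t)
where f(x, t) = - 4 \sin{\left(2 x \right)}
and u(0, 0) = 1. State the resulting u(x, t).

Answer: u(x, t) = \cos{\left(2 x \right)}

Derivation:
Substitute the ansatz u = A \cos{\left(2 x \right)} into the left-hand side.
Derivatives of the ansatz:
  u_xt = 0
  u_x = - 2 A \sin{\left(2 x \right)}
Term by term:
  3/2·u_xt = 0
  2·u_x = - 4 A \sin{\left(2 x \right)}
So the left-hand side equals
  - 4 A \sin{\left(2 x \right)}
This must equal f(x, t) = - 4 \sin{\left(2 x \right)} identically.
Matching coefficients of the independent functions:
  [\sin{\left(2 x \right)}]:  - 4 A = -4
Solving: A = 1.
Check against the point condition:
  u(0, 0) = 1  ⟹  A = 1  ✓
Hence u(x, t) = \cos{\left(2 x \right)}.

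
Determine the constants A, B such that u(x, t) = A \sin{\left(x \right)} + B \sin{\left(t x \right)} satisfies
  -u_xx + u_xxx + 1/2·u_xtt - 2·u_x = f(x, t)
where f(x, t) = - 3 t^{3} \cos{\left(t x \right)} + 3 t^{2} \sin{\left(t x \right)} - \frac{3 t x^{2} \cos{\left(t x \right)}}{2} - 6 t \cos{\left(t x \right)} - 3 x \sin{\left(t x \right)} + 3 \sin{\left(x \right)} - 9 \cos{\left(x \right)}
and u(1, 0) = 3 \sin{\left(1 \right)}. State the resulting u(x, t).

Answer: u(x, t) = 3 \sin{\left(x \right)} + 3 \sin{\left(t x \right)}

Derivation:
Substitute the ansatz u = A \sin{\left(x \right)} + B \sin{\left(t x \right)} into the left-hand side.
Derivatives of the ansatz:
  u_xx = - A \sin{\left(x \right)} - B t^{2} \sin{\left(t x \right)}
  u_xxx = - A \cos{\left(x \right)} - B t^{3} \cos{\left(t x \right)}
  u_xtt = - B t x^{2} \cos{\left(t x \right)} - 2 B x \sin{\left(t x \right)}
  u_x = A \cos{\left(x \right)} + B t \cos{\left(t x \right)}
Term by term:
  -u_xx = A \sin{\left(x \right)} + B t^{2} \sin{\left(t x \right)}
  u_xxx = - A \cos{\left(x \right)} - B t^{3} \cos{\left(t x \right)}
  1/2·u_xtt = - \frac{B t x^{2} \cos{\left(t x \right)}}{2} - B x \sin{\left(t x \right)}
  -2·u_x = - 2 A \cos{\left(x \right)} - 2 B t \cos{\left(t x \right)}
So the left-hand side equals
  A \sin{\left(x \right)} - 3 A \cos{\left(x \right)} - B t^{3} \cos{\left(t x \right)} + B t^{2} \sin{\left(t x \right)} - \frac{B t x^{2} \cos{\left(t x \right)}}{2} - 2 B t \cos{\left(t x \right)} - B x \sin{\left(t x \right)}
This must equal f(x, t) = - 3 t^{3} \cos{\left(t x \right)} + 3 t^{2} \sin{\left(t x \right)} - \frac{3 t x^{2} \cos{\left(t x \right)}}{2} - 6 t \cos{\left(t x \right)} - 3 x \sin{\left(t x \right)} + 3 \sin{\left(x \right)} - 9 \cos{\left(x \right)} identically.
Matching coefficients of the independent functions:
  [t \cos{\left(t x \right)}]:  - 2 B = -6
  [t^{2} \sin{\left(t x \right)}]:  B = 3
  [t^{3} \cos{\left(t x \right)}, x \sin{\left(t x \right)}]:  - B = -3
  [t x^{2} \cos{\left(t x \right)}]:  - \frac{B}{2} = - \frac{3}{2}
  [\sin{\left(x \right)}]:  A = 3
  [\cos{\left(x \right)}]:  - 3 A = -9
Solving: A = 3, B = 3.
Check against the point condition:
  u(1, 0) = 3 \sin{\left(1 \right)}  ⟹  A \sin{\left(1 \right)} = 3 \sin{\left(1 \right)}  ✓
Hence u(x, t) = 3 \sin{\left(x \right)} + 3 \sin{\left(t x \right)}.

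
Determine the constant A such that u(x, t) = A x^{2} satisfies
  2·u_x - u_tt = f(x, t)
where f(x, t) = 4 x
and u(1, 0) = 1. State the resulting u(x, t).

Substitute the ansatz u = A x^{2} into the left-hand side.
Derivatives of the ansatz:
  u_x = 2 A x
  u_tt = 0
Term by term:
  2·u_x = 4 A x
  -u_tt = 0
So the left-hand side equals
  4 A x
This must equal f(x, t) = 4 x identically.
Matching coefficients of the independent functions:
  [x]:  4 A = 4
Solving: A = 1.
Check against the point condition:
  u(1, 0) = 1  ⟹  A = 1  ✓
Hence u(x, t) = x^{2}.

Answer: u(x, t) = x^{2}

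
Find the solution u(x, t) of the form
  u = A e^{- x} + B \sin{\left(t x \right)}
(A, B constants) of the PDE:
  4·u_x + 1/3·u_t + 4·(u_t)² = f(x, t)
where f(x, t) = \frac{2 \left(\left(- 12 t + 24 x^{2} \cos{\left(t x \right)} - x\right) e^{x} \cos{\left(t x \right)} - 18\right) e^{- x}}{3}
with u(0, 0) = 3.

Answer: u(x, t) = - 2 \sin{\left(t x \right)} + 3 e^{- x}

Derivation:
Substitute the ansatz u = A e^{- x} + B \sin{\left(t x \right)} into the left-hand side.
Derivatives of the ansatz:
  u_x = - A e^{- x} + B t \cos{\left(t x \right)}
  u_t = B x \cos{\left(t x \right)}
Term by term:
  4·u_x = - 4 A e^{- x} + 4 B t \cos{\left(t x \right)}
  1/3·u_t = \frac{B x \cos{\left(t x \right)}}{3}
  4·(u_t)² = 4 B^{2} x^{2} \cos^{2}{\left(t x \right)}
So the left-hand side equals
  - 4 A e^{- x} + 4 B^{2} x^{2} \cos^{2}{\left(t x \right)} + 4 B t \cos{\left(t x \right)} + \frac{B x \cos{\left(t x \right)}}{3}
This must equal f(x, t) = \frac{2 \left(\left(- 12 t + 24 x^{2} \cos{\left(t x \right)} - x\right) e^{x} \cos{\left(t x \right)} - 18\right) e^{- x}}{3} identically.
Matching coefficients of the independent functions:
  [t \cos{\left(t x \right)}]:  4 B = -8
  [x \cos{\left(t x \right)}]:  \frac{B}{3} = - \frac{2}{3}
  [x^{2} \cos^{2}{\left(t x \right)}]:  4 B^{2} = 16
  [e^{- x}]:  - 4 A = -12
Solving: A = 3, B = -2.
Check against the point condition:
  u(0, 0) = 3  ⟹  A = 3  ✓
Hence u(x, t) = - 2 \sin{\left(t x \right)} + 3 e^{- x}.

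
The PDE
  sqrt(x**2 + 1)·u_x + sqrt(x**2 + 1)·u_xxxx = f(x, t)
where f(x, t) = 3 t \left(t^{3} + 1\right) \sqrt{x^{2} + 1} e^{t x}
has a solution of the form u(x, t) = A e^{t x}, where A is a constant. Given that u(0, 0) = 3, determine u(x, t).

Substitute the ansatz u = A e^{t x} into the left-hand side.
Derivatives of the ansatz:
  u_x = A t e^{t x}
  u_xxxx = A t^{4} e^{t x}
Term by term:
  sqrt(x**2 + 1)·u_x = A t \sqrt{x^{2} + 1} e^{t x}
  sqrt(x**2 + 1)·u_xxxx = A t^{4} \sqrt{x^{2} + 1} e^{t x}
So the left-hand side equals
  A t^{4} \sqrt{x^{2} + 1} e^{t x} + A t \sqrt{x^{2} + 1} e^{t x}
This must equal f(x, t) identically; expanded, f = 3 t^{4} \sqrt{x^{2} + 1} e^{t x} + 3 t \sqrt{x^{2} + 1} e^{t x}.
Matching coefficients of the independent functions:
  [t \sqrt{x^{2} + 1} e^{t x}, t^{4} \sqrt{x^{2} + 1} e^{t x}]:  A = 3
Solving: A = 3.
Check against the point condition:
  u(0, 0) = 3  ⟹  A = 3  ✓
Hence u(x, t) = 3 e^{t x}.

Answer: u(x, t) = 3 e^{t x}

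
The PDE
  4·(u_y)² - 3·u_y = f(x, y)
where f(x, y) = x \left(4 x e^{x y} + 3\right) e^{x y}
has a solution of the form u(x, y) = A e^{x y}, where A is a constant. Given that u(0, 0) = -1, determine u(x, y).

Answer: u(x, y) = - e^{x y}

Derivation:
Substitute the ansatz u = A e^{x y} into the left-hand side.
Derivatives of the ansatz:
  u_y = A x e^{x y}
Term by term:
  4·(u_y)² = 4 A^{2} x^{2} e^{2 x y}
  -3·u_y = - 3 A x e^{x y}
So the left-hand side equals
  4 A^{2} x^{2} e^{2 x y} - 3 A x e^{x y}
This must equal f(x, y) identically; expanded, f = 4 x^{2} e^{2 x y} + 3 x e^{x y}.
Matching coefficients of the independent functions:
  [x e^{x y}]:  - 3 A = 3
  [x^{2} e^{2 x y}]:  4 A^{2} = 4
Solving: A = -1.
Check against the point condition:
  u(0, 0) = -1  ⟹  A = -1  ✓
Hence u(x, y) = - e^{x y}.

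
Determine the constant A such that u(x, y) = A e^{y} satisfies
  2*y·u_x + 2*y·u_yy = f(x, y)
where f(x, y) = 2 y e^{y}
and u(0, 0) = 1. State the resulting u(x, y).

Substitute the ansatz u = A e^{y} into the left-hand side.
Derivatives of the ansatz:
  u_x = 0
  u_yy = A e^{y}
Term by term:
  2*y·u_x = 0
  2*y·u_yy = 2 A y e^{y}
So the left-hand side equals
  2 A y e^{y}
This must equal f(x, y) = 2 y e^{y} identically.
Matching coefficients of the independent functions:
  [y e^{y}]:  2 A = 2
Solving: A = 1.
Check against the point condition:
  u(0, 0) = 1  ⟹  A = 1  ✓
Hence u(x, y) = e^{y}.

Answer: u(x, y) = e^{y}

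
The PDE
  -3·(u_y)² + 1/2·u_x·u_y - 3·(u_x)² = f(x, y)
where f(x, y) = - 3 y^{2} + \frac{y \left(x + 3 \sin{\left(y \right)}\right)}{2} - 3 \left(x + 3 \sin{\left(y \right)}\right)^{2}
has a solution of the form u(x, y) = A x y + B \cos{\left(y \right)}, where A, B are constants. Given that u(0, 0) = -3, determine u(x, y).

Substitute the ansatz u = A x y + B \cos{\left(y \right)} into the left-hand side.
Derivatives of the ansatz:
  u_y = A x - B \sin{\left(y \right)}
  u_x = A y
Term by term:
  -3·(u_y)² = - 3 A^{2} x^{2} + 6 A B x \sin{\left(y \right)} - 3 B^{2} \sin^{2}{\left(y \right)}
  1/2·u_x·u_y = \frac{A^{2} x y}{2} - \frac{A B y \sin{\left(y \right)}}{2}
  -3·(u_x)² = - 3 A^{2} y^{2}
So the left-hand side equals
  - 3 A^{2} x^{2} + \frac{A^{2} x y}{2} - 3 A^{2} y^{2} + 6 A B x \sin{\left(y \right)} - \frac{A B y \sin{\left(y \right)}}{2} - 3 B^{2} \sin^{2}{\left(y \right)}
This must equal f(x, y) identically; expanded, f = - 3 x^{2} + \frac{x y}{2} - 18 x \sin{\left(y \right)} - 3 y^{2} + \frac{3 y \sin{\left(y \right)}}{2} - 27 \sin^{2}{\left(y \right)}.
Matching coefficients of the independent functions:
  [x^{2}, y^{2}]:  - 3 A^{2} = -3
  [x y]:  \frac{A^{2}}{2} = \frac{1}{2}
  [x \sin{\left(y \right)}]:  6 A B = -18
  [y \sin{\left(y \right)}]:  - \frac{A B}{2} = \frac{3}{2}
  [\sin^{2}{\left(y \right)}]:  - 3 B^{2} = -27
These equations allow (A, B) = (-1, 3) or (1, -3).
Impose the point condition(s):
  u(0, 0) = -3  ⟹  B = -3
Only A = 1, B = -3 satisfies everything.
Hence u(x, y) = x y - 3 \cos{\left(y \right)}.

Answer: u(x, y) = x y - 3 \cos{\left(y \right)}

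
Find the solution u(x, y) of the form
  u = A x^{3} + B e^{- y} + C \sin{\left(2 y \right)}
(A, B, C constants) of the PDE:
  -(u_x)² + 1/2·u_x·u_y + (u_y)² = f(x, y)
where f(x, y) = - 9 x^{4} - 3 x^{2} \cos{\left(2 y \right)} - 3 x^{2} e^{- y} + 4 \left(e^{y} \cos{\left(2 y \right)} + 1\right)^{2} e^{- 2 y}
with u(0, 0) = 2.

Answer: u(x, y) = x^{3} - \sin{\left(2 y \right)} + 2 e^{- y}

Derivation:
Substitute the ansatz u = A x^{3} + B e^{- y} + C \sin{\left(2 y \right)} into the left-hand side.
Derivatives of the ansatz:
  u_x = 3 A x^{2}
  u_y = - B e^{- y} + 2 C \cos{\left(2 y \right)}
Term by term:
  -(u_x)² = - 9 A^{2} x^{4}
  1/2·u_x·u_y = - \frac{3 A B x^{2} e^{- y}}{2} + 3 A C x^{2} \cos{\left(2 y \right)}
  (u_y)² = B^{2} e^{- 2 y} - 4 B C e^{- y} \cos{\left(2 y \right)} + 4 C^{2} \cos^{2}{\left(2 y \right)}
So the left-hand side equals
  - 9 A^{2} x^{4} - \frac{3 A B x^{2} e^{- y}}{2} + 3 A C x^{2} \cos{\left(2 y \right)} + B^{2} e^{- 2 y} - 4 B C e^{- y} \cos{\left(2 y \right)} + 4 C^{2} \cos^{2}{\left(2 y \right)}
This must equal f(x, y) identically; expanded, f = - 9 x^{4} - 3 x^{2} \cos{\left(2 y \right)} - 3 x^{2} e^{- y} + 4 \cos^{2}{\left(2 y \right)} + 8 e^{- y} \cos{\left(2 y \right)} + 4 e^{- 2 y}.
Matching coefficients of the independent functions:
  [x^{4}]:  - 9 A^{2} = -9
  [x^{2} e^{- y}]:  - \frac{3 A B}{2} = -3
  [x^{2} \cos{\left(2 y \right)}]:  3 A C = -3
  [e^{- y} \cos{\left(2 y \right)}]:  - 4 B C = 8
  [e^{- 2 y}]:  B^{2} = 4
  [\cos^{2}{\left(2 y \right)}]:  4 C^{2} = 4
These equations allow (A, B, C) = (-1, -2, 1) or (1, 2, -1).
Impose the point condition(s):
  u(0, 0) = 2  ⟹  B = 2
Only A = 1, B = 2, C = -1 satisfies everything.
Hence u(x, y) = x^{3} - \sin{\left(2 y \right)} + 2 e^{- y}.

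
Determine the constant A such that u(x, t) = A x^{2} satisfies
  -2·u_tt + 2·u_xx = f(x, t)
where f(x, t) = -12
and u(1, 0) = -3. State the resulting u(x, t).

Substitute the ansatz u = A x^{2} into the left-hand side.
Derivatives of the ansatz:
  u_tt = 0
  u_xx = 2 A
Term by term:
  -2·u_tt = 0
  2·u_xx = 4 A
So the left-hand side equals
  4 A
This must equal f(x, t) = -12 identically.
Matching coefficients of the independent functions:
  [constant term]:  4 A = -12
Solving: A = -3.
Check against the point condition:
  u(1, 0) = -3  ⟹  A = -3  ✓
Hence u(x, t) = - 3 x^{2}.

Answer: u(x, t) = - 3 x^{2}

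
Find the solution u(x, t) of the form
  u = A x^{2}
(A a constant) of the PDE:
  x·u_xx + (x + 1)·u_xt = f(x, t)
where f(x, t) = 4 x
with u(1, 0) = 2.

Substitute the ansatz u = A x^{2} into the left-hand side.
Derivatives of the ansatz:
  u_xx = 2 A
  u_xt = 0
Term by term:
  x·u_xx = 2 A x
  (x + 1)·u_xt = 0
So the left-hand side equals
  2 A x
This must equal f(x, t) = 4 x identically.
Matching coefficients of the independent functions:
  [x]:  2 A = 4
Solving: A = 2.
Check against the point condition:
  u(1, 0) = 2  ⟹  A = 2  ✓
Hence u(x, t) = 2 x^{2}.

Answer: u(x, t) = 2 x^{2}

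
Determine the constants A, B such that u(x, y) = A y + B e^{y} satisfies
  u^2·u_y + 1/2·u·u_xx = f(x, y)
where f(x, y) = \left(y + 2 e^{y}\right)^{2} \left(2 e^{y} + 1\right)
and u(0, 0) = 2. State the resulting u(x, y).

Substitute the ansatz u = A y + B e^{y} into the left-hand side.
Derivatives of the ansatz:
  u_y = A + B e^{y}
  u_xx = 0
Term by term:
  u^2·u_y = A^{3} y^{2} + A^{2} B y^{2} e^{y} + 2 A^{2} B y e^{y} + 2 A B^{2} y e^{2 y} + A B^{2} e^{2 y} + B^{3} e^{3 y}
  1/2·u·u_xx = 0
So the left-hand side equals
  A^{3} y^{2} + A^{2} B y^{2} e^{y} + 2 A^{2} B y e^{y} + 2 A B^{2} y e^{2 y} + A B^{2} e^{2 y} + B^{3} e^{3 y}
This must equal f(x, y) identically; expanded, f = 2 y^{2} e^{y} + y^{2} + 8 y e^{2 y} + 4 y e^{y} + 8 e^{3 y} + 4 e^{2 y}.
Matching coefficients of the independent functions:
  [y^{2}]:  A^{3} = 1
  [y e^{y}]:  2 A^{2} B = 4
  [y e^{2 y}]:  2 A B^{2} = 8
  [y^{2} e^{y}]:  A^{2} B = 2
  [e^{2 y}]:  A B^{2} = 4
  [e^{3 y}]:  B^{3} = 8
Solving: A = 1, B = 2.
Check against the point condition:
  u(0, 0) = 2  ⟹  B = 2  ✓
Hence u(x, y) = y + 2 e^{y}.

Answer: u(x, y) = y + 2 e^{y}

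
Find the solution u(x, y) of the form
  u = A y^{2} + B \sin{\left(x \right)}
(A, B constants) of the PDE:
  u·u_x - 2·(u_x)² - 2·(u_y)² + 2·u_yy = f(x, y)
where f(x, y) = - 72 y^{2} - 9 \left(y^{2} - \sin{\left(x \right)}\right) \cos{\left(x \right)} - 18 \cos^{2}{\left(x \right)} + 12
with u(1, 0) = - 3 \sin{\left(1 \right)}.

Substitute the ansatz u = A y^{2} + B \sin{\left(x \right)} into the left-hand side.
Derivatives of the ansatz:
  u_x = B \cos{\left(x \right)}
  u_y = 2 A y
  u_yy = 2 A
Term by term:
  u·u_x = A B y^{2} \cos{\left(x \right)} + B^{2} \sin{\left(x \right)} \cos{\left(x \right)}
  -2·(u_x)² = - 2 B^{2} \cos^{2}{\left(x \right)}
  -2·(u_y)² = - 8 A^{2} y^{2}
  2·u_yy = 4 A
So the left-hand side equals
  - 8 A^{2} y^{2} + A B y^{2} \cos{\left(x \right)} + 4 A + B^{2} \sin{\left(x \right)} \cos{\left(x \right)} - 2 B^{2} \cos^{2}{\left(x \right)}
This must equal f(x, y) identically; expanded, f = - 9 y^{2} \cos{\left(x \right)} - 72 y^{2} + 9 \sin{\left(x \right)} \cos{\left(x \right)} - 18 \cos^{2}{\left(x \right)} + 12.
Matching coefficients of the independent functions:
  [constant term]:  4 A = 12
  [y^{2}]:  - 8 A^{2} = -72
  [y^{2} \cos{\left(x \right)}]:  A B = -9
  [\sin{\left(x \right)} \cos{\left(x \right)}]:  B^{2} = 9
  [\cos^{2}{\left(x \right)}]:  - 2 B^{2} = -18
Solving: A = 3, B = -3.
Check against the point condition:
  u(1, 0) = - 3 \sin{\left(1 \right)}  ⟹  B \sin{\left(1 \right)} = - 3 \sin{\left(1 \right)}  ✓
Hence u(x, y) = 3 y^{2} - 3 \sin{\left(x \right)}.

Answer: u(x, y) = 3 y^{2} - 3 \sin{\left(x \right)}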